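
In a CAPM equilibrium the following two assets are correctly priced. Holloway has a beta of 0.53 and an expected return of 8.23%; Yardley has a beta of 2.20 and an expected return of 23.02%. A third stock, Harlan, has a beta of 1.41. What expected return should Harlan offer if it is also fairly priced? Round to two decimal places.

MRP (SML slope) = (23.02% − 8.23%) / (2.20 − 0.53) = 14.79% / 1.67 = 8.8563%
R_f (intercept) = 8.23% − 0.53 × 8.8563% = 3.5362%
E(R_Harlan) = R_f + β × MRP = 3.5362% + 1.41 × 8.8563% = 16.02%

16.02%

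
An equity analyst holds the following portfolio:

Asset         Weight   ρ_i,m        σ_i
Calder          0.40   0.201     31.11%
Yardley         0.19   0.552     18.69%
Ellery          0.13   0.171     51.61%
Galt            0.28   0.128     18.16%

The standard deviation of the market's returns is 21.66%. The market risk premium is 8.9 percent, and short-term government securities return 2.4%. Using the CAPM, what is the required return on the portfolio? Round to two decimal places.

β_Calder = 0.201 × 31.11% / 21.66% = 0.2887
β_Yardley = 0.552 × 18.69% / 21.66% = 0.4763
β_Ellery = 0.171 × 51.61% / 21.66% = 0.4074
β_Galt = 0.128 × 18.16% / 21.66% = 0.1073
β_P = Σ w_i β_i = 0.40×0.2887 + 0.19×0.4763 + 0.13×0.4074 + 0.28×0.1073 = 0.2890
E(R_P) = R_f + β_P × MRP = 2.4% + 0.2890 × 8.9% = 4.97%

4.97%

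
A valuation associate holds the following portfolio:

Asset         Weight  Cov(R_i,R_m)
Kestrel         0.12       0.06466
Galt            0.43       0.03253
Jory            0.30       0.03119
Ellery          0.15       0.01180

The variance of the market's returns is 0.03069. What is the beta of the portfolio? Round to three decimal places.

1.071

β_Kestrel = 0.06466 / 0.03069 = 2.1069
β_Galt = 0.03253 / 0.03069 = 1.0600
β_Jory = 0.03119 / 0.03069 = 1.0163
β_Ellery = 0.01180 / 0.03069 = 0.3845
β_P = Σ w_i β_i = 0.12×2.1069 + 0.43×1.0600 + 0.30×1.0163 + 0.15×0.3845 = 1.0712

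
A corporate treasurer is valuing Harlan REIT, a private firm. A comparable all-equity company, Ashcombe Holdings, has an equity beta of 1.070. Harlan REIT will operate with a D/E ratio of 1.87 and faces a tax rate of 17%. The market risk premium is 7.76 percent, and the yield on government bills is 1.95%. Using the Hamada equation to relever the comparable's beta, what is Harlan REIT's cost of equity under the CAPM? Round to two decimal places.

23.14%

β_L = β_U × [1 + (1 − t)(D/E)] = 1.070 × [1 + (1 − 0.17) × 1.87]
    = 1.070 × [1 + 0.83 × 1.87] = 1.070 × 2.5521 = 2.7307
E(R) = R_f + β_L × MRP = 1.95% + 2.7307 × 7.76% = 23.14%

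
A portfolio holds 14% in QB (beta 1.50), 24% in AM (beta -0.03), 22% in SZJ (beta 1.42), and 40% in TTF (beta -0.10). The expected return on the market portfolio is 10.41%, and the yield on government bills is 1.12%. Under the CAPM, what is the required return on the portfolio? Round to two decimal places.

5.53%

β_P = Σ w_i β_i = 0.14×1.50 + 0.24×-0.03 + 0.22×1.42 + 0.40×-0.10 = 0.4752
MRP = 10.41% − 1.12% = 9.29%
E(R_P) = R_f + β_P × MRP = 1.12% + 0.4752 × 9.29% = 5.53%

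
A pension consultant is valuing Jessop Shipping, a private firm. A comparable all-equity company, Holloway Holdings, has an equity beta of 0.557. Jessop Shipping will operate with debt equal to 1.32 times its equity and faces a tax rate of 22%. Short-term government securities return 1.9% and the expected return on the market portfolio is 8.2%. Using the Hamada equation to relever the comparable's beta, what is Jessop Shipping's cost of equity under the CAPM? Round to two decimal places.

9.02%

β_L = β_U × [1 + (1 − t)(D/E)] = 0.557 × [1 + (1 − 0.22) × 1.32]
    = 0.557 × [1 + 0.78 × 1.32] = 0.557 × 2.0296 = 1.1305
MRP = 8.2% − 1.9% = 6.30%
E(R) = R_f + β_L × MRP = 1.9% + 1.1305 × 6.3% = 9.02%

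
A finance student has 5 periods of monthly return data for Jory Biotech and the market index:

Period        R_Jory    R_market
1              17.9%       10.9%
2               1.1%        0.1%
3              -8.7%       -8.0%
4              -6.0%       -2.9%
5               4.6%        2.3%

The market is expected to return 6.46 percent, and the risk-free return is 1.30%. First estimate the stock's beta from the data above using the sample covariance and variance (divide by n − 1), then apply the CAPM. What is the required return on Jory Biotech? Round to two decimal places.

8.92%

Mean R_i = (17.9 + 1.1 − 8.7 − 6.0 + 4.6) / 5 = 1.7800%
Mean R_m = (10.9 + 0.1 − 8.0 − 2.9 + 2.3) / 5 = 0.4800%
Σ(R_i − R̄_i)(R_m − R̄_m) = 288.5280  ⇒  Cov = 288.5280 / 4 = 72.1320
Σ(R_m − R̄_m)² = 195.3680  ⇒  Var(R_m) = 195.3680 / 4 = 48.8420
β = Cov / Var(R_m) = 72.1320 / 48.8420 = 1.4768
MRP = 6.46% − 1.30% = 5.16%
E(R) = R_f + β × MRP = 1.30% + 1.4768 × 5.16% = 8.92%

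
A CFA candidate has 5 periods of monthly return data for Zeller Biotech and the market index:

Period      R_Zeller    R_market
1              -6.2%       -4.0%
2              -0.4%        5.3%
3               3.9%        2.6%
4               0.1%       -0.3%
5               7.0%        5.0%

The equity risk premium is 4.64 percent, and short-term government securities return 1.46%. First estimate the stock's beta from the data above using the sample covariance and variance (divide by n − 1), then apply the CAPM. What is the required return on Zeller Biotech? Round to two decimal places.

6.03%

Mean R_i = (-6.2 − 0.4 + 3.9 + 0.1 + 7.0) / 5 = 0.8800%
Mean R_m = (-4.0 + 5.3 + 2.6 − 0.3 + 5.0) / 5 = 1.7200%
Σ(R_i − R̄_i)(R_m − R̄_m) = 60.2220  ⇒  Cov = 60.2220 / 4 = 15.0555
Σ(R_m − R̄_m)² = 61.1480  ⇒  Var(R_m) = 61.1480 / 4 = 15.2870
β = Cov / Var(R_m) = 15.0555 / 15.2870 = 0.9849
E(R) = R_f + β × MRP = 1.46% + 0.9849 × 4.64% = 6.03%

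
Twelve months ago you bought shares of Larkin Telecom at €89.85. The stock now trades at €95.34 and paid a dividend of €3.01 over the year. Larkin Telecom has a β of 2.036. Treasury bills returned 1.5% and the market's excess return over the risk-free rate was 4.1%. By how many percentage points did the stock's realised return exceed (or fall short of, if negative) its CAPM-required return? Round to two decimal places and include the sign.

Realised HPR = (P1 + D1 − P0) / P0 = (95.34 + 3.01 − 89.85) / 89.85 = 8.50 / 89.85 = 9.4602%
CAPM required = R_f + β·MRP = 1.5% + 2.036 × 4.1% = 9.8476%
α = realised − required = 9.4602% − 9.8476% = -0.39%

-0.39%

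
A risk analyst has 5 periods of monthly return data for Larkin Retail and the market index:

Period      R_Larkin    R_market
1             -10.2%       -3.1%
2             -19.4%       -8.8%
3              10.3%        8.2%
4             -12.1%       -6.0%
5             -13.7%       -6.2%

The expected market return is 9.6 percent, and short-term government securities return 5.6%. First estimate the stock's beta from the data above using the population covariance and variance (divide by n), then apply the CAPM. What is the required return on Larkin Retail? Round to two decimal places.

12.36%

Mean R_i = (-10.2 − 19.4 + 10.3 − 12.1 − 13.7) / 5 = -9.0200%
Mean R_m = (-3.1 − 8.8 + 8.2 − 6.0 − 6.2) / 5 = -3.1800%
Σ(R_i − R̄_i)(R_m − R̄_m) = 300.9220  ⇒  Cov = 300.9220 / 5 = 60.1844
Σ(R_m − R̄_m)² = 178.1680  ⇒  Var(R_m) = 178.1680 / 5 = 35.6336
β = Cov / Var(R_m) = 60.1844 / 35.6336 = 1.6890
MRP = 9.6% − 5.6% = 4.00%
E(R) = R_f + β × MRP = 5.6% + 1.6890 × 4.0% = 12.36%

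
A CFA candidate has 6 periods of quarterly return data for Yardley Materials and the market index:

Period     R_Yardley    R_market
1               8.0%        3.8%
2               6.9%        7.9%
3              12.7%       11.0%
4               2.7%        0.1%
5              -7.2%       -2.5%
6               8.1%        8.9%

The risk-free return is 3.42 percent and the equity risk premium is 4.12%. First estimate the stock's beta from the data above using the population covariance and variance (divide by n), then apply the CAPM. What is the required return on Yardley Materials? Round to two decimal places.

8.18%

Mean R_i = (8.0 + 6.9 + 12.7 + 2.7 − 7.2 + 8.1) / 6 = 5.2000%
Mean R_m = (3.8 + 7.9 + 11.0 + 0.1 − 2.5 + 8.9) / 6 = 4.8667%
Σ(R_i − R̄_i)(R_m − R̄_m) = 163.1300  ⇒  Cov = 163.1300 / 6 = 27.1883
Σ(R_m − R̄_m)² = 141.2133  ⇒  Var(R_m) = 141.2133 / 6 = 23.5356
β = Cov / Var(R_m) = 27.1883 / 23.5356 = 1.1552
E(R) = R_f + β × MRP = 3.42% + 1.1552 × 4.12% = 8.18%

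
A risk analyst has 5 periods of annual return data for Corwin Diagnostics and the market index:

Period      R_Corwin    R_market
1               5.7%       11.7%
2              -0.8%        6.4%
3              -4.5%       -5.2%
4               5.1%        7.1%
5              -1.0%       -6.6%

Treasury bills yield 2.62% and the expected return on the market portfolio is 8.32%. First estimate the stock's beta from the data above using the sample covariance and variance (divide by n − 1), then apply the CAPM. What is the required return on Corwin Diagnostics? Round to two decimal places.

Mean R_i = (5.7 − 0.8 − 4.5 + 5.1 − 1.0) / 5 = 0.9000%
Mean R_m = (11.7 + 6.4 − 5.2 + 7.1 − 6.6) / 5 = 2.6800%
Σ(R_i − R̄_i)(R_m − R̄_m) = 115.7200  ⇒  Cov = 115.7200 / 4 = 28.9300
Σ(R_m − R̄_m)² = 262.9480  ⇒  Var(R_m) = 262.9480 / 4 = 65.7370
β = Cov / Var(R_m) = 28.9300 / 65.7370 = 0.4401
MRP = 8.32% − 2.62% = 5.70%
E(R) = R_f + β × MRP = 2.62% + 0.4401 × 5.70% = 5.13%

5.13%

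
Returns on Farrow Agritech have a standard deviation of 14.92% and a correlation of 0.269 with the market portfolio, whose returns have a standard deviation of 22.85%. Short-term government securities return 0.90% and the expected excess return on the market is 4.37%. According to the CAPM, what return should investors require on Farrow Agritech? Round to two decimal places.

1.67%

β = ρ × σ_i / σ_m = 0.269 × 14.92% / 22.85% = 0.1756
E(R) = 0.90% + 0.1756 × 4.37% = 1.67%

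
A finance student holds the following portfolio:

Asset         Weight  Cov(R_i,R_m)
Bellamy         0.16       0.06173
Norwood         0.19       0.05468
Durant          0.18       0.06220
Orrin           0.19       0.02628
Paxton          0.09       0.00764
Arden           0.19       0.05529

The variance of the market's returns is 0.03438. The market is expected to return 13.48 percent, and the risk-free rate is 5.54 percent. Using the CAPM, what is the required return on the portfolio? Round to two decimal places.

16.54%

β_Bellamy = 0.06173 / 0.03438 = 1.7955
β_Norwood = 0.05468 / 0.03438 = 1.5905
β_Durant = 0.06220 / 0.03438 = 1.8092
β_Orrin = 0.02628 / 0.03438 = 0.7644
β_Paxton = 0.00764 / 0.03438 = 0.2222
β_Arden = 0.05529 / 0.03438 = 1.6082
β_P = Σ w_i β_i = 0.16×1.7955 + 0.19×1.5905 + 0.18×1.8092 + 0.19×0.7644 + 0.09×0.2222 + 0.19×1.6082 = 1.3859
MRP = 13.48% − 5.54% = 7.94%
E(R_P) = R_f + β_P × MRP = 5.54% + 1.3859 × 7.94% = 16.54%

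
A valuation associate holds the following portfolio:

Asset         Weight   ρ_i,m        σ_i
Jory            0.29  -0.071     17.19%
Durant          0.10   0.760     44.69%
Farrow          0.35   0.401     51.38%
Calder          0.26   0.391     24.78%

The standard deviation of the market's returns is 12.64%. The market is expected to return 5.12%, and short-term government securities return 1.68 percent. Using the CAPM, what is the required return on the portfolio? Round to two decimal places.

β_Jory = -0.071 × 17.19% / 12.64% = -0.0966
β_Durant = 0.760 × 44.69% / 12.64% = 2.6871
β_Farrow = 0.401 × 51.38% / 12.64% = 1.6300
β_Calder = 0.391 × 24.78% / 12.64% = 0.7665
β_P = Σ w_i β_i = 0.29×-0.0966 + 0.10×2.6871 + 0.35×1.6300 + 0.26×0.7665 = 1.0105
MRP = 5.12% − 1.68% = 3.44%
E(R_P) = R_f + β_P × MRP = 1.68% + 1.0105 × 3.44% = 5.16%

5.16%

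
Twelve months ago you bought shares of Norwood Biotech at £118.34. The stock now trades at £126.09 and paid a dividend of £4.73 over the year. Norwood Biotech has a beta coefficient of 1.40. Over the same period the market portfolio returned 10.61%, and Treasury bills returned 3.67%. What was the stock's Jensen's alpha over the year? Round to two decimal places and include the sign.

-2.84%

Realised HPR = (P1 + D1 − P0) / P0 = (126.09 + 4.73 − 118.34) / 118.34 = 12.48 / 118.34 = 10.5459%
MRP = 10.61% − 3.67% = 6.94%
CAPM required = R_f + β·MRP = 3.67% + 1.40 × 6.94% = 13.3860%
α = realised − required = 10.5459% − 13.3860% = -2.84%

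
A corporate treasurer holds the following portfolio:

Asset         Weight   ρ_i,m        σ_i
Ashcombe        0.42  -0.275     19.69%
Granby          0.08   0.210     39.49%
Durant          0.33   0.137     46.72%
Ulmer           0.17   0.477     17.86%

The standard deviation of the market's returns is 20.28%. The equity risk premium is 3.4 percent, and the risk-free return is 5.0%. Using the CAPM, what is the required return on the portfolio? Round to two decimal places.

5.33%

β_Ashcombe = -0.275 × 19.69% / 20.28% = -0.2670
β_Granby = 0.210 × 39.49% / 20.28% = 0.4089
β_Durant = 0.137 × 46.72% / 20.28% = 0.3156
β_Ulmer = 0.477 × 17.86% / 20.28% = 0.4201
β_P = Σ w_i β_i = 0.42×-0.2670 + 0.08×0.4089 + 0.33×0.3156 + 0.17×0.4201 = 0.0961
E(R_P) = R_f + β_P × MRP = 5.0% + 0.0961 × 3.4% = 5.33%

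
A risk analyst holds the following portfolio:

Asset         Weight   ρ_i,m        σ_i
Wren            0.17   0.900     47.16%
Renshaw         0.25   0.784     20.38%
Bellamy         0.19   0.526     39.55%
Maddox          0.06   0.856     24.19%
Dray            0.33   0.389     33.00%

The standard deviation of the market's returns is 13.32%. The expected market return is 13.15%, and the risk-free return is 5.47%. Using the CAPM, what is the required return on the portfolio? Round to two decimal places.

β_Wren = 0.900 × 47.16% / 13.32% = 3.1865
β_Renshaw = 0.784 × 20.38% / 13.32% = 1.1995
β_Bellamy = 0.526 × 39.55% / 13.32% = 1.5618
β_Maddox = 0.856 × 24.19% / 13.32% = 1.5546
β_Dray = 0.389 × 33.00% / 13.32% = 0.9637
β_P = Σ w_i β_i = 0.17×3.1865 + 0.25×1.1995 + 0.19×1.5618 + 0.06×1.5546 + 0.33×0.9637 = 1.5496
MRP = 13.15% − 5.47% = 7.68%
E(R_P) = R_f + β_P × MRP = 5.47% + 1.5496 × 7.68% = 17.37%

17.37%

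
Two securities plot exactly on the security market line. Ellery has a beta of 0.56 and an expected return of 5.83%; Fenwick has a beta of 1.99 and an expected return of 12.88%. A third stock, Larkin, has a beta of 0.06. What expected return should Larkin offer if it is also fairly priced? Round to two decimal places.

3.36%

MRP (SML slope) = (12.88% − 5.83%) / (1.99 − 0.56) = 7.05% / 1.43 = 4.9301%
R_f (intercept) = 5.83% − 0.56 × 4.9301% = 3.0691%
E(R_Larkin) = R_f + β × MRP = 3.0691% + 0.06 × 4.9301% = 3.36%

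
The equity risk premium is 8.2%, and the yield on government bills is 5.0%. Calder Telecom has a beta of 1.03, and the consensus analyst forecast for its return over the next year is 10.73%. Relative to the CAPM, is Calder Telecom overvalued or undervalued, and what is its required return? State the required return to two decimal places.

Overvalued; required return 13.45%

Required return = R_f + β·MRP = 5.0% + 1.03 × 8.2% = 13.45%
Forecast 10.73% < required 13.45% → the stock plots below the SML → overvalued.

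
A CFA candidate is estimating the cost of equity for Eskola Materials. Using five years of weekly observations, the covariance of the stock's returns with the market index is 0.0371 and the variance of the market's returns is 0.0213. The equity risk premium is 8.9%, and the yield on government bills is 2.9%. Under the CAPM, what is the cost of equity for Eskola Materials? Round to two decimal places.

18.40%

β = Cov(R_i, R_m) / Var(R_m) = 0.0371 / 0.0213 = 1.7418
E(R) = R_f + β × MRP = 2.9% + 1.7418 × 8.9% = 18.40%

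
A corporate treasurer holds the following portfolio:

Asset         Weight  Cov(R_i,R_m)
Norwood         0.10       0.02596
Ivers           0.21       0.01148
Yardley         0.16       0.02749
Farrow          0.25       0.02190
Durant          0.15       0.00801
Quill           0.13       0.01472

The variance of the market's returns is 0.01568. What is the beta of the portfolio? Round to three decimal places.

1.148

β_Norwood = 0.02596 / 0.01568 = 1.6556
β_Ivers = 0.01148 / 0.01568 = 0.7321
β_Yardley = 0.02749 / 0.01568 = 1.7532
β_Farrow = 0.02190 / 0.01568 = 1.3967
β_Durant = 0.00801 / 0.01568 = 0.5108
β_Quill = 0.01472 / 0.01568 = 0.9388
β_P = Σ w_i β_i = 0.10×1.6556 + 0.21×0.7321 + 0.16×1.7532 + 0.25×1.3967 + 0.15×0.5108 + 0.13×0.9388 = 1.1477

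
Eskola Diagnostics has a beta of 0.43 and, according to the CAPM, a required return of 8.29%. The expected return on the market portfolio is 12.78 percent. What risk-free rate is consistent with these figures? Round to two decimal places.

4.90%

E(R) = R_f + β(E(R_m) − R_f) = R_f(1 − β) + β·E(R_m)
8.29% = R_f × (1 − 0.43) + 0.43 × 12.78%
8.29% = R_f × 0.57 + 5.4954%
R_f = (8.29% − 5.4954%) / 0.57 = 4.90%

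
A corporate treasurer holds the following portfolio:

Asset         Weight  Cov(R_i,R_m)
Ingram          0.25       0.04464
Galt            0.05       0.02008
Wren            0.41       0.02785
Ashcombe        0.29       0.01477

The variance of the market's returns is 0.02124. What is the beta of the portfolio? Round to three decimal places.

β_Ingram = 0.04464 / 0.02124 = 2.1017
β_Galt = 0.02008 / 0.02124 = 0.9454
β_Wren = 0.02785 / 0.02124 = 1.3112
β_Ashcombe = 0.01477 / 0.02124 = 0.6954
β_P = Σ w_i β_i = 0.25×2.1017 + 0.05×0.9454 + 0.41×1.3112 + 0.29×0.6954 = 1.3120

1.312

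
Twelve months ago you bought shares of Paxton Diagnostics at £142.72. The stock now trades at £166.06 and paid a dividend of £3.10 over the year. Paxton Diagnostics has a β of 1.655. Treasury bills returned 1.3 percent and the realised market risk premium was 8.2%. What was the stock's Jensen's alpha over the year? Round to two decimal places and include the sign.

+3.65%

Realised HPR = (P1 + D1 − P0) / P0 = (166.06 + 3.10 − 142.72) / 142.72 = 26.44 / 142.72 = 18.5258%
CAPM required = R_f + β·MRP = 1.3% + 1.655 × 8.2% = 14.8710%
α = realised − required = 18.5258% − 14.8710% = +3.65%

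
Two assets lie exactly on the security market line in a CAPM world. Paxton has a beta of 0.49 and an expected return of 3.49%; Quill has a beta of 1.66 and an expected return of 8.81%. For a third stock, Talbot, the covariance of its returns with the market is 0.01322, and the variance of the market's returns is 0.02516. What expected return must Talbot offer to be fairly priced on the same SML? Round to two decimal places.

MRP = (8.81% − 3.49%) / (1.66 − 0.49) = 4.5470%
R_f = 3.49% − 0.49 × 4.5470% = 1.2620%
β_Talbot = Cov / Var(R_m) = 0.01322 / 0.02516 = 0.5254
E(R_Talbot) = R_f + β × MRP = 1.2620% + 0.5254 × 4.5470% = 3.65%

3.65%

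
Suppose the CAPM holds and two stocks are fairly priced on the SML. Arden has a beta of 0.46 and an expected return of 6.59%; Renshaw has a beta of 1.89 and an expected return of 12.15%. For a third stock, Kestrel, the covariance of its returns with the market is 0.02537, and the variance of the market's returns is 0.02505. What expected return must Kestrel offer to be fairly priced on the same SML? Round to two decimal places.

8.74%

MRP = (12.15% − 6.59%) / (1.89 − 0.46) = 3.8881%
R_f = 6.59% − 0.46 × 3.8881% = 4.8015%
β_Kestrel = Cov / Var(R_m) = 0.02537 / 0.02505 = 1.0128
E(R_Kestrel) = R_f + β × MRP = 4.8015% + 1.0128 × 3.8881% = 8.74%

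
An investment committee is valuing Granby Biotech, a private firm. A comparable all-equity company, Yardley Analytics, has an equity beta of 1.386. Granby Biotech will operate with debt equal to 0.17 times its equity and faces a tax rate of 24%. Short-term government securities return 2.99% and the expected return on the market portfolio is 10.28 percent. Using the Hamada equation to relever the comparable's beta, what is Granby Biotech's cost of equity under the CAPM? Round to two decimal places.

β_L = β_U × [1 + (1 − t)(D/E)] = 1.386 × [1 + (1 − 0.24) × 0.17]
    = 1.386 × [1 + 0.76 × 0.17] = 1.386 × 1.1292 = 1.5651
MRP = 10.28% − 2.99% = 7.29%
E(R) = R_f + β_L × MRP = 2.99% + 1.5651 × 7.29% = 14.40%

14.40%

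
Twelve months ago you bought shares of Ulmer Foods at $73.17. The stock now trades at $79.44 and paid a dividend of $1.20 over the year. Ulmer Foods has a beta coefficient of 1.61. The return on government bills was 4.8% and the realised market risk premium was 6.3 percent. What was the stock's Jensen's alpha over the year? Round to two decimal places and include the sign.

Realised HPR = (P1 + D1 − P0) / P0 = (79.44 + 1.20 − 73.17) / 73.17 = 7.47 / 73.17 = 10.2091%
CAPM required = R_f + β·MRP = 4.8% + 1.61 × 6.3% = 14.9430%
α = realised − required = 10.2091% − 14.9430% = -4.73%

-4.73%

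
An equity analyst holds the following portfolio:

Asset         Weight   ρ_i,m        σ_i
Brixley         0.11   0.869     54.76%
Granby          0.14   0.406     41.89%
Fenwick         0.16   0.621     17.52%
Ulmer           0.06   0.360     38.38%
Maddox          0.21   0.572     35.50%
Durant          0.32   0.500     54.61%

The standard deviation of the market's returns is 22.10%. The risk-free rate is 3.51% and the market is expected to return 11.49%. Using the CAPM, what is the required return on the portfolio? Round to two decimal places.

11.88%

β_Brixley = 0.869 × 54.76% / 22.10% = 2.1532
β_Granby = 0.406 × 41.89% / 22.10% = 0.7696
β_Fenwick = 0.621 × 17.52% / 22.10% = 0.4923
β_Ulmer = 0.360 × 38.38% / 22.10% = 0.6252
β_Maddox = 0.572 × 35.50% / 22.10% = 0.9188
β_Durant = 0.500 × 54.61% / 22.10% = 1.2355
β_P = Σ w_i β_i = 0.11×2.1532 + 0.14×0.7696 + 0.16×0.4923 + 0.06×0.6252 + 0.21×0.9188 + 0.32×1.2355 = 1.0492
MRP = 11.49% − 3.51% = 7.98%
E(R_P) = R_f + β_P × MRP = 3.51% + 1.0492 × 7.98% = 11.88%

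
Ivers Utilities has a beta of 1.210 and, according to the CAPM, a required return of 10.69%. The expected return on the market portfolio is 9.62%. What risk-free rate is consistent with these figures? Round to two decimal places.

4.52%

E(R) = R_f + β(E(R_m) − R_f) = R_f(1 − β) + β·E(R_m)
10.69% = R_f × (1 − 1.210) + 1.210 × 9.62%
10.69% = R_f × -0.210 + 11.64020%
R_f = (10.69% − 11.64020%) / -0.210 = 4.52%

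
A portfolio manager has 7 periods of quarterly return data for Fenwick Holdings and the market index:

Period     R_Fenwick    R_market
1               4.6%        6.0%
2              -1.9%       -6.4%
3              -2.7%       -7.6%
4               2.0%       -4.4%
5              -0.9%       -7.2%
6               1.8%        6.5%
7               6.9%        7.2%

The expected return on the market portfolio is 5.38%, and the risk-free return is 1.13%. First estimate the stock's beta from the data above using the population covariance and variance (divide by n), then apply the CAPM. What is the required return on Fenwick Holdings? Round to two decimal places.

2.97%

Mean R_i = (4.6 − 1.9 − 2.7 + 2.0 − 0.9 + 1.8 + 6.9) / 7 = 1.4000%
Mean R_m = (6.0 − 6.4 − 7.6 − 4.4 − 7.2 + 6.5 + 7.2) / 7 = -0.8429%
Σ(R_i − R̄_i)(R_m − R̄_m) = 127.6000  ⇒  Cov = 127.6000 / 7 = 18.2286
Σ(R_m − R̄_m)² = 295.0371  ⇒  Var(R_m) = 295.0371 / 7 = 42.1482
β = Cov / Var(R_m) = 18.2286 / 42.1482 = 0.4325
MRP = 5.38% − 1.13% = 4.25%
E(R) = R_f + β × MRP = 1.13% + 0.4325 × 4.25% = 2.97%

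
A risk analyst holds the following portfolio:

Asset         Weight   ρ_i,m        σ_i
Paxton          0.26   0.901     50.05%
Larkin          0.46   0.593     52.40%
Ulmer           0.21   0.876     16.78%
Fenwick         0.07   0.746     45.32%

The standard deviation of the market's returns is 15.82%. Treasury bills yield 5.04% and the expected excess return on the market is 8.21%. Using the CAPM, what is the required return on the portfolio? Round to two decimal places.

21.37%

β_Paxton = 0.901 × 50.05% / 15.82% = 2.8505
β_Larkin = 0.593 × 52.40% / 15.82% = 1.9642
β_Ulmer = 0.876 × 16.78% / 15.82% = 0.9292
β_Fenwick = 0.746 × 45.32% / 15.82% = 2.1371
β_P = Σ w_i β_i = 0.26×2.8505 + 0.46×1.9642 + 0.21×0.9292 + 0.07×2.1371 = 1.9894
E(R_P) = R_f + β_P × MRP = 5.04% + 1.9894 × 8.21% = 21.37%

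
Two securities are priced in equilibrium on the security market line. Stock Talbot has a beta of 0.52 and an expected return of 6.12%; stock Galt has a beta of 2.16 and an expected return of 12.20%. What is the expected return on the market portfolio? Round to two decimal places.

Both satisfy E(R) = R_f + β·MRP, so the slope of the SML is
MRP = (12.20% − 6.12%) / (2.16 − 0.52) = 6.08% / 1.64 = 3.7073%
R_f = E(R_Talbot) − β_Talbot·MRP = 6.12% − 0.52 × 3.7073% = 4.1922%
E(R_m) = R_f + MRP = 4.1922% + 3.7073% = 7.90%

7.90%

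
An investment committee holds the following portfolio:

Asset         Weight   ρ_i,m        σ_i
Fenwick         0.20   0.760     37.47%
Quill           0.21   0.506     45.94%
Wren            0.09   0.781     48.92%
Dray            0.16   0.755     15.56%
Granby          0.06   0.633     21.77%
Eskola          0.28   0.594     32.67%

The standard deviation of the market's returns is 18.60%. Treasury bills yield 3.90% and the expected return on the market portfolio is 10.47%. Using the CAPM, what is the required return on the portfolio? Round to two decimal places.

β_Fenwick = 0.760 × 37.47% / 18.60% = 1.5310
β_Quill = 0.506 × 45.94% / 18.60% = 1.2498
β_Wren = 0.781 × 48.92% / 18.60% = 2.0541
β_Dray = 0.755 × 15.56% / 18.60% = 0.6316
β_Granby = 0.633 × 21.77% / 18.60% = 0.7409
β_Eskola = 0.594 × 32.67% / 18.60% = 1.0433
β_P = Σ w_i β_i = 0.20×1.5310 + 0.21×1.2498 + 0.09×2.0541 + 0.16×0.6316 + 0.06×0.7409 + 0.28×1.0433 = 1.1912
MRP = 10.47% − 3.90% = 6.57%
E(R_P) = R_f + β_P × MRP = 3.90% + 1.1912 × 6.57% = 11.73%

11.73%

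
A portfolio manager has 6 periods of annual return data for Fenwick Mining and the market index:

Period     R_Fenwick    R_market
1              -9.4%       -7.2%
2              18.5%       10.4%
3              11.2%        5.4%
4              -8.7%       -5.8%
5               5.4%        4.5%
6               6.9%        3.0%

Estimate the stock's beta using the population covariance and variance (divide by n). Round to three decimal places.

1.600

Mean R_i = (-9.4 + 18.5 + 11.2 − 8.7 + 5.4 + 6.9) / 6 = 3.9833%
Mean R_m = (-7.2 + 10.4 + 5.4 − 5.8 + 4.5 + 3.0) / 6 = 1.7167%
Σ(R_i − R̄_i)(R_m − R̄_m) = 374.9917  ⇒  Cov = 374.9917 / 6 = 62.4986
Σ(R_m − R̄_m)² = 234.3683  ⇒  Var(R_m) = 234.3683 / 6 = 39.0614
β = Cov / Var(R_m) = 62.4986 / 39.0614 = 1.6000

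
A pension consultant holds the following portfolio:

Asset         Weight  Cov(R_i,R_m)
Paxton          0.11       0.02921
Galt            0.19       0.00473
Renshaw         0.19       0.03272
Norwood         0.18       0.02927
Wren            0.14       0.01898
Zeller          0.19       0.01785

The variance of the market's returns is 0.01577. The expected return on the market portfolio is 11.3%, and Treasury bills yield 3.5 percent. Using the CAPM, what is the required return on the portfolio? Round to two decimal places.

β_Paxton = 0.02921 / 0.01577 = 1.8523
β_Galt = 0.00473 / 0.01577 = 0.2999
β_Renshaw = 0.03272 / 0.01577 = 2.0748
β_Norwood = 0.02927 / 0.01577 = 1.8561
β_Wren = 0.01898 / 0.01577 = 1.2036
β_Zeller = 0.01785 / 0.01577 = 1.1319
β_P = Σ w_i β_i = 0.11×1.8523 + 0.19×0.2999 + 0.19×2.0748 + 0.18×1.8561 + 0.14×1.2036 + 0.19×1.1319 = 1.3726
MRP = 11.3% − 3.5% = 7.80%
E(R_P) = R_f + β_P × MRP = 3.5% + 1.3726 × 7.8% = 14.21%

14.21%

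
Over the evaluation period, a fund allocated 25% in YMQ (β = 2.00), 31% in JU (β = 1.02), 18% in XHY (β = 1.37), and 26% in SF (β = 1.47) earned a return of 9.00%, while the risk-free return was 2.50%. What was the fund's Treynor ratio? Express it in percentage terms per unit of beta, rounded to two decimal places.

4.50%

β_P = 0.25×2.00 + 0.31×1.02 + 0.18×1.37 + 0.26×1.47 = 1.4450
Treynor = (R_P − R_f) / β_P = (9.00% − 2.50%) / 1.4450 = 6.50% / 1.4450 = 4.50%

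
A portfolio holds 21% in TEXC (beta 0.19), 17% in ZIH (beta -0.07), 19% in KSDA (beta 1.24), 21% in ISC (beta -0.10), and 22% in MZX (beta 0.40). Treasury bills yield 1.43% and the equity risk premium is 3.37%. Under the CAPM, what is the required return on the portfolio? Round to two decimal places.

β_P = Σ w_i β_i = 0.21×0.19 + 0.17×-0.07 + 0.19×1.24 + 0.21×-0.10 + 0.22×0.40 = 0.3306
E(R_P) = R_f + β_P × MRP = 1.43% + 0.3306 × 3.37% = 2.54%

2.54%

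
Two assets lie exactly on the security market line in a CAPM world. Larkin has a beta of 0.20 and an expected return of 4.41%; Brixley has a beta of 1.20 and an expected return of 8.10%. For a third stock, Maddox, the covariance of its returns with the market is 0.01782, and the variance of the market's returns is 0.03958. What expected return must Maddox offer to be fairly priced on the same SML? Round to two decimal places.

MRP = (8.10% − 4.41%) / (1.20 − 0.20) = 3.6900%
R_f = 4.41% − 0.20 × 3.6900% = 3.6720%
β_Maddox = Cov / Var(R_m) = 0.01782 / 0.03958 = 0.4502
E(R_Maddox) = R_f + β × MRP = 3.6720% + 0.4502 × 3.6900% = 5.33%

5.33%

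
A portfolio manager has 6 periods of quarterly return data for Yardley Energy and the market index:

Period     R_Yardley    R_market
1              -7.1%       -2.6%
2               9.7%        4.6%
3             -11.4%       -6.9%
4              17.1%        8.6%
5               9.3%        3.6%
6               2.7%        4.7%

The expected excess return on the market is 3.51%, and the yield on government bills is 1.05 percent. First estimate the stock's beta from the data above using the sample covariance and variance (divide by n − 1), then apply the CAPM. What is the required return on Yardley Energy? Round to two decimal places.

7.49%

Mean R_i = (-7.1 + 9.7 − 11.4 + 17.1 + 9.3 + 2.7) / 6 = 3.3833%
Mean R_m = (-2.6 + 4.6 − 6.9 + 8.6 + 3.6 + 4.7) / 6 = 2.0000%
Σ(R_i − R̄_i)(R_m − R̄_m) = 294.3700  ⇒  Cov = 294.3700 / 5 = 58.8740
Σ(R_m − R̄_m)² = 160.5400  ⇒  Var(R_m) = 160.5400 / 5 = 32.1080
β = Cov / Var(R_m) = 58.8740 / 32.1080 = 1.8336
E(R) = R_f + β × MRP = 1.05% + 1.8336 × 3.51% = 7.49%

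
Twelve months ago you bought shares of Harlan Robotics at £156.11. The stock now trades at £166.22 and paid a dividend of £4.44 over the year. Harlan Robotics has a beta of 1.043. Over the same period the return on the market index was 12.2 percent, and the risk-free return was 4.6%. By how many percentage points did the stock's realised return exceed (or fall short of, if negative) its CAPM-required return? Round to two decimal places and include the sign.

Realised HPR = (P1 + D1 − P0) / P0 = (166.22 + 4.44 − 156.11) / 156.11 = 14.55 / 156.11 = 9.3204%
MRP = 12.2% − 4.6% = 7.60%
CAPM required = R_f + β·MRP = 4.6% + 1.043 × 7.6% = 12.5268%
α = realised − required = 9.3204% − 12.5268% = -3.21%

-3.21%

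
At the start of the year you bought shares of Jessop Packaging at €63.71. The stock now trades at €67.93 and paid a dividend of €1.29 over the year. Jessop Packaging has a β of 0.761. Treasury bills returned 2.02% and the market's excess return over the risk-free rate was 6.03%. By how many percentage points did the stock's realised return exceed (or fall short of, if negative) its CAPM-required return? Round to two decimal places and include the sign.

+2.04%

Realised HPR = (P1 + D1 − P0) / P0 = (67.93 + 1.29 − 63.71) / 63.71 = 5.51 / 63.71 = 8.6486%
CAPM required = R_f + β·MRP = 2.02% + 0.761 × 6.03% = 6.60883%
α = realised − required = 8.6486% − 6.60883% = +2.04%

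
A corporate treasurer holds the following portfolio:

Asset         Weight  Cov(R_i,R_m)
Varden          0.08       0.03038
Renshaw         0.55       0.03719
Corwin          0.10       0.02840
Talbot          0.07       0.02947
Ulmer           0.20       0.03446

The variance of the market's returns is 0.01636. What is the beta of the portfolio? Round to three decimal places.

β_Varden = 0.03038 / 0.01636 = 1.8570
β_Renshaw = 0.03719 / 0.01636 = 2.2732
β_Corwin = 0.02840 / 0.01636 = 1.7359
β_Talbot = 0.02947 / 0.01636 = 1.8013
β_Ulmer = 0.03446 / 0.01636 = 2.1064
β_P = Σ w_i β_i = 0.08×1.8570 + 0.55×2.2732 + 0.10×1.7359 + 0.07×1.8013 + 0.20×2.1064 = 2.1198

2.120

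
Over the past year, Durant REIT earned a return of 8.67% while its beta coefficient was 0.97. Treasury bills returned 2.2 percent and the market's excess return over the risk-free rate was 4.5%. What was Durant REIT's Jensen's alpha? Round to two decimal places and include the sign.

CAPM benchmark = R_f + β(R_m − R_f) = 2.2% + 0.97 × 4.5% = 6.5650%
α = actual − benchmark = 8.67% − 6.5650% = +2.11%

+2.11%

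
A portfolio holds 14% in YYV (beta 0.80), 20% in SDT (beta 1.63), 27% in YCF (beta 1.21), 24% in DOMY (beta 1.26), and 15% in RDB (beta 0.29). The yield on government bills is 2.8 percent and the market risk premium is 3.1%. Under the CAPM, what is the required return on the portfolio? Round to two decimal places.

6.24%

β_P = Σ w_i β_i = 0.14×0.80 + 0.20×1.63 + 0.27×1.21 + 0.24×1.26 + 0.15×0.29 = 1.1106
E(R_P) = R_f + β_P × MRP = 2.8% + 1.1106 × 3.1% = 6.24%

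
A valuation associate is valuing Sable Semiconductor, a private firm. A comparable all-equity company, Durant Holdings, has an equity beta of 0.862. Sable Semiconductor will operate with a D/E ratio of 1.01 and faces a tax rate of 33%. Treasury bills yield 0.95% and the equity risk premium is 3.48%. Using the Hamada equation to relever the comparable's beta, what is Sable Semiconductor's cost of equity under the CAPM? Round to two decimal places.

5.98%

β_L = β_U × [1 + (1 − t)(D/E)] = 0.862 × [1 + (1 − 0.33) × 1.01]
    = 0.862 × [1 + 0.67 × 1.01] = 0.862 × 1.6767 = 1.4453
E(R) = R_f + β_L × MRP = 0.95% + 1.4453 × 3.48% = 5.98%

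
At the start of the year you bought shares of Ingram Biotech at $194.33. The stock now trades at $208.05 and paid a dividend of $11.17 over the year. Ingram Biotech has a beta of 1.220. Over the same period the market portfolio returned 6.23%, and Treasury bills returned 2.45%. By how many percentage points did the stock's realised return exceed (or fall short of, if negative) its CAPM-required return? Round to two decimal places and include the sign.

Realised HPR = (P1 + D1 − P0) / P0 = (208.05 + 11.17 − 194.33) / 194.33 = 24.89 / 194.33 = 12.8081%
MRP = 6.23% − 2.45% = 3.78%
CAPM required = R_f + β·MRP = 2.45% + 1.220 × 3.78% = 7.06160%
α = realised − required = 12.8081% − 7.06160% = +5.75%

+5.75%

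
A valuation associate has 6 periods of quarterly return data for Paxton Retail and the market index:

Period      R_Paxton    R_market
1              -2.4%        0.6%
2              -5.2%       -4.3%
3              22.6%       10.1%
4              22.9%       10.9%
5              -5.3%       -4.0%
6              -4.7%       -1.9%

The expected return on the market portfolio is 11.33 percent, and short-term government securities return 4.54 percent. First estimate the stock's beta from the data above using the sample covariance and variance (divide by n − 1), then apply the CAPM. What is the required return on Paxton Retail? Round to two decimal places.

18.14%

Mean R_i = (-2.4 − 5.2 + 22.6 + 22.9 − 5.3 − 4.7) / 6 = 4.6500%
Mean R_m = (0.6 − 4.3 + 10.1 + 10.9 − 4.0 − 1.9) / 6 = 1.9000%
Σ(R_i − R̄_i)(R_m − R̄_m) = 475.9100  ⇒  Cov = 475.9100 / 5 = 95.1820
Σ(R_m − R̄_m)² = 237.6200  ⇒  Var(R_m) = 237.6200 / 5 = 47.5240
β = Cov / Var(R_m) = 95.1820 / 47.5240 = 2.0028
MRP = 11.33% − 4.54% = 6.79%
E(R) = R_f + β × MRP = 4.54% + 2.0028 × 6.79% = 18.14%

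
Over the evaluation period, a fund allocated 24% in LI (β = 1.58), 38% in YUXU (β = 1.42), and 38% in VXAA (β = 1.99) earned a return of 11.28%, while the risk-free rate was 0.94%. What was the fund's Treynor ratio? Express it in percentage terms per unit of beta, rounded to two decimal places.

β_P = 0.24×1.58 + 0.38×1.42 + 0.38×1.99 = 1.6750
Treynor = (R_P − R_f) / β_P = (11.28% − 0.94%) / 1.6750 = 10.34% / 1.6750 = 6.17%

6.17%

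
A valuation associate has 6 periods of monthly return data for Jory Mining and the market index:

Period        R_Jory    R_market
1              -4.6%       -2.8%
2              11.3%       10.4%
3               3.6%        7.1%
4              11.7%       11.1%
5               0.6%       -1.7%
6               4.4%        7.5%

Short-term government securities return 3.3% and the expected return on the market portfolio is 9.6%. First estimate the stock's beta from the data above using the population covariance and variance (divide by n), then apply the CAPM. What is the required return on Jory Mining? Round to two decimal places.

Mean R_i = (-4.6 + 11.3 + 3.6 + 11.7 + 0.6 + 4.4) / 6 = 4.5000%
Mean R_m = (-2.8 + 10.4 + 7.1 + 11.1 − 1.7 + 7.5) / 6 = 5.2667%
Σ(R_i − R̄_i)(R_m − R̄_m) = 175.6100  ⇒  Cov = 175.6100 / 6 = 29.2683
Σ(R_m − R̄_m)² = 182.3333  ⇒  Var(R_m) = 182.3333 / 6 = 30.3889
β = Cov / Var(R_m) = 29.2683 / 30.3889 = 0.9631
MRP = 9.6% − 3.3% = 6.30%
E(R) = R_f + β × MRP = 3.3% + 0.9631 × 6.3% = 9.37%

9.37%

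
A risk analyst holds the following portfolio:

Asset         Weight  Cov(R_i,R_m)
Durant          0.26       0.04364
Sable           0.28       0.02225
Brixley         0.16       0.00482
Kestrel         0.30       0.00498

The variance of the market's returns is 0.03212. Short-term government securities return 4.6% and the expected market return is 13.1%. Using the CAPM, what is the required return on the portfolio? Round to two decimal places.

9.85%

β_Durant = 0.04364 / 0.03212 = 1.3587
β_Sable = 0.02225 / 0.03212 = 0.6927
β_Brixley = 0.00482 / 0.03212 = 0.1501
β_Kestrel = 0.00498 / 0.03212 = 0.1550
β_P = Σ w_i β_i = 0.26×1.3587 + 0.28×0.6927 + 0.16×0.1501 + 0.30×0.1550 = 0.6177
MRP = 13.1% − 4.6% = 8.50%
E(R_P) = R_f + β_P × MRP = 4.6% + 0.6177 × 8.5% = 9.85%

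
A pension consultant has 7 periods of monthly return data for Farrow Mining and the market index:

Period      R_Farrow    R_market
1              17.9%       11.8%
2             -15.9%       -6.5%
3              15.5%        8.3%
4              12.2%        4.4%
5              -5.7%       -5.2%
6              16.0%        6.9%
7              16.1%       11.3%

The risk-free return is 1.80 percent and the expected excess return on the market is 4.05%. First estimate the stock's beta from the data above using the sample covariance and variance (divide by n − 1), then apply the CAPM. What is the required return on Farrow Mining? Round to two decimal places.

8.70%

Mean R_i = (17.9 − 15.9 + 15.5 + 12.2 − 5.7 + 16.0 + 16.1) / 7 = 8.0143%
Mean R_m = (11.8 − 6.5 + 8.3 + 4.4 − 5.2 + 6.9 + 11.3) / 7 = 4.4286%
Σ(R_i − R̄_i)(R_m − R̄_m) = 570.4271  ⇒  Cov = 570.4271 / 6 = 95.0712
Σ(R_m − R̄_m)² = 334.7943  ⇒  Var(R_m) = 334.7943 / 6 = 55.7991
β = Cov / Var(R_m) = 95.0712 / 55.7991 = 1.7038
E(R) = R_f + β × MRP = 1.80% + 1.7038 × 4.05% = 8.70%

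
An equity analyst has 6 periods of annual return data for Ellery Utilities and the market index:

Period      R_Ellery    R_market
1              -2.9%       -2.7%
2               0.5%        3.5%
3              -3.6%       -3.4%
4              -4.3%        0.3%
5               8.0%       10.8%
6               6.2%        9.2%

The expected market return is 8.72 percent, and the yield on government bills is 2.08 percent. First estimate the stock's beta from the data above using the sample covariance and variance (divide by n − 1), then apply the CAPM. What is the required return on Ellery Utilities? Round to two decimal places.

7.70%

Mean R_i = (-2.9 + 0.5 − 3.6 − 4.3 + 8.0 + 6.2) / 6 = 0.6500%
Mean R_m = (-2.7 + 3.5 − 3.4 + 0.3 + 10.8 + 9.2) / 6 = 2.9500%
Σ(R_i − R̄_i)(R_m − R̄_m) = 152.4650  ⇒  Cov = 152.4650 / 5 = 30.4930
Σ(R_m − R̄_m)² = 180.2550  ⇒  Var(R_m) = 180.2550 / 5 = 36.0510
β = Cov / Var(R_m) = 30.4930 / 36.0510 = 0.8458
MRP = 8.72% − 2.08% = 6.64%
E(R) = R_f + β × MRP = 2.08% + 0.8458 × 6.64% = 7.70%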